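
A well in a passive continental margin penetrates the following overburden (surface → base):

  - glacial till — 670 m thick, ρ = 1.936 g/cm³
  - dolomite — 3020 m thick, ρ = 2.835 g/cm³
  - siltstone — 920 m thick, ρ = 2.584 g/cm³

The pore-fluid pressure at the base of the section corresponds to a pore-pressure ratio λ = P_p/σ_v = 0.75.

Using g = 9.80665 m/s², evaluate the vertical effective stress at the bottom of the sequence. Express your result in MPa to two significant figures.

Overburden (lithostatic) stress σ_v:
glacial till: 1936 kg/m³ × 9.80665 m/s² × 670 m = 1.272×10^7 Pa = 12.72 MPa
dolomite: 2835 kg/m³ × 9.80665 m/s² × 3020 m = 8.396×10^7 Pa = 83.96 MPa
siltstone: 2584 kg/m³ × 9.80665 m/s² × 920 m = 2.331×10^7 Pa = 23.31 MPa
Total = 12.72 + 83.96 + 23.31 = 120.00 MPa
Pore pressure P_p = λ·σ_v = 0.75 × 120.0 MPa = 90.00 MPa
Effective stress σ' = σ_v − P_p = 120.0 − 90.00 = 29.999 MPa

30 MPa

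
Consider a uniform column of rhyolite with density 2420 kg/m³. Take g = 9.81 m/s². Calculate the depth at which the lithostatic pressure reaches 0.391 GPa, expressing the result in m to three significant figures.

16500 m

h = P/(ρg) = 0.391 GPa / (2420 kg/m³ × 9.81 m/s²) = 3.910×10^8 Pa / 23740 Pa/m = 16470 m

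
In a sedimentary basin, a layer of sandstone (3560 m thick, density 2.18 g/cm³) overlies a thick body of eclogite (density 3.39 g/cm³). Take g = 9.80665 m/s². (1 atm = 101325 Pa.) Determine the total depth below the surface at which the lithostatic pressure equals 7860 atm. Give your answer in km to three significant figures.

25.2 km

Pressure at base of upper layers: 2180×9.80665×3560 = 7.611×10^7 Pa = 751.1 atm
Remaining pressure to be supplied by eclogite: 7.964×10^8 − 7.611×10^7 = 7.203×10^8 Pa
Additional depth in eclogite = 7.203×10^8 Pa / (3390 kg/m³ × 9.80665 m/s²) = 21667 m
Total depth = 3560 m + 21667 m = 25227 m
= 25.227 km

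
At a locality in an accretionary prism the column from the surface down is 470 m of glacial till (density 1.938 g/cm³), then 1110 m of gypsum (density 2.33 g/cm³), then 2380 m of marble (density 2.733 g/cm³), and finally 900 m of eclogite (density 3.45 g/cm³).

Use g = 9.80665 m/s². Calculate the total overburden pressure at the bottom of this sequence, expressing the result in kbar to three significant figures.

1.29 kbar

glacial till: 1938 kg/m³ × 9.80665 m/s² × 470 m = 8.932×10^6 Pa = 0.08932 kbar
gypsum: 2330 kg/m³ × 9.80665 m/s² × 1110 m = 2.536×10^7 Pa = 0.2536 kbar
marble: 2733 kg/m³ × 9.80665 m/s² × 2380 m = 6.379×10^7 Pa = 0.6379 kbar
eclogite: 3450 kg/m³ × 9.80665 m/s² × 900 m = 3.045×10^7 Pa = 0.3045 kbar
Total = 0.08932 + 0.2536 + 0.6379 + 0.3045 = 1.2853 kbar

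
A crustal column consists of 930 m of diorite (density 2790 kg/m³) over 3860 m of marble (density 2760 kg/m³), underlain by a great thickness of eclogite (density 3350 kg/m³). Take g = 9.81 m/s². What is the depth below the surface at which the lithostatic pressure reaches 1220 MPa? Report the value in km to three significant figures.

Pressure at base of upper layers: 2790×9.81×930 + 2760×9.81×3860 = 1.300×10^8 Pa = 130.0 MPa
Remaining pressure to be supplied by eclogite: 1.220×10^9 − 1.300×10^8 = 1.090×10^9 Pa
Additional depth in eclogite = 1.090×10^9 Pa / (3350 kg/m³ × 9.81 m/s²) = 33169 m
Total depth = 4790 m + 33169 m = 37959 m
= 37.959 km

38.0 km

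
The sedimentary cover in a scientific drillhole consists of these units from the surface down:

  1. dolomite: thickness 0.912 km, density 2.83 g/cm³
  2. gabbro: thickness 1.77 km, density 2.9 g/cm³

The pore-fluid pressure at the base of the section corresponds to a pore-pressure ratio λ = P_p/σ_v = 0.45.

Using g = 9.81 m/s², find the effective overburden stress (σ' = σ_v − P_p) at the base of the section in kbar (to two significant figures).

Overburden (lithostatic) stress σ_v:
dolomite: 2830 kg/m³ × 9.81 m/s² × 912 m = 2.532×10^7 Pa = 25.32 MPa
gabbro: 2900 kg/m³ × 9.81 m/s² × 1770 m = 5.035×10^7 Pa = 50.35 MPa
Total = 25.32 + 50.35 = 75.674 MPa
Pore pressure P_p = λ·σ_v = 0.45 × 75.67 MPa = 34.05 MPa
Effective stress σ' = σ_v − P_p = 75.67 − 34.05 = 41.621 MPa = 0.41621 kbar

0.42 kbar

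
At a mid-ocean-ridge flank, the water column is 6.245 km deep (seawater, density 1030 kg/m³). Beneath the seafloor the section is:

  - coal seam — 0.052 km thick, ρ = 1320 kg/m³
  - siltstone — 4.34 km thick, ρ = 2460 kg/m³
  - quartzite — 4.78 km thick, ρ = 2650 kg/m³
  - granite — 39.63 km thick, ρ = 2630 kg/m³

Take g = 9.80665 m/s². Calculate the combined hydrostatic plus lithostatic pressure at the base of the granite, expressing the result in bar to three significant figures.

seawater: 1030 kg/m³ × 9.80665 m/s² × 6245 m = 6.308×10^7 Pa = 630.8 bar
coal seam: 1320 kg/m³ × 9.80665 m/s² × 52 m = 6.731×10^5 Pa = 6.731 bar
siltstone: 2460 kg/m³ × 9.80665 m/s² × 4340 m = 1.047×10^8 Pa = 1047 bar
quartzite: 2650 kg/m³ × 9.80665 m/s² × 4780 m = 1.242×10^8 Pa = 1242 bar
granite: 2630 kg/m³ × 9.80665 m/s² × 39630 m = 1.022×10^9 Pa = 10221 bar
Total = 630.8 + 6.731 + 1047 + 1242 + 10221 = 13148 bar

13100 bar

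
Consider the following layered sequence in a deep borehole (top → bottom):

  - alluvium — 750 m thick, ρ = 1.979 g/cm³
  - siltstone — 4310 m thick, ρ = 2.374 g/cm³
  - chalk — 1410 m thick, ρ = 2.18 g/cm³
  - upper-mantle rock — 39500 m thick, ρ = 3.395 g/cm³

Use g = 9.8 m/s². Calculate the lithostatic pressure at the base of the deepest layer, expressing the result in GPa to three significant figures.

1.46 GPa

alluvium: 1979 kg/m³ × 9.8 m/s² × 750 m = 1.455×10^7 Pa = 0.01455 GPa
siltstone: 2374 kg/m³ × 9.8 m/s² × 4310 m = 1.003×10^8 Pa = 0.1003 GPa
chalk: 2180 kg/m³ × 9.8 m/s² × 1410 m = 3.012×10^7 Pa = 0.03012 GPa
upper-mantle rock: 3395 kg/m³ × 9.8 m/s² × 39500 m = 1.314×10^9 Pa = 1.314 GPa
Total = 0.01455 + 0.1003 + 0.03012 + 1.314 = 1.4591 GPa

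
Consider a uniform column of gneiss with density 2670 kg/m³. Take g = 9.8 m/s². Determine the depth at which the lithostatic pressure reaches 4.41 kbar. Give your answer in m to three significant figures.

h = P/(ρg) = 4.41 kbar / (2670 kg/m³ × 9.8 m/s²) = 4.410×10^8 Pa / 26166 Pa/m = 16854 m

16900 m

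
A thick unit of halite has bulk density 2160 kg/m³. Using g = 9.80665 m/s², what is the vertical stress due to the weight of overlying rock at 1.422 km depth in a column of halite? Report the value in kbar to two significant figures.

0.30 kbar

halite: 2160 kg/m³ × 9.80665 m/s² × 1422 m = 3.012×10^7 Pa = 0.3012 kbar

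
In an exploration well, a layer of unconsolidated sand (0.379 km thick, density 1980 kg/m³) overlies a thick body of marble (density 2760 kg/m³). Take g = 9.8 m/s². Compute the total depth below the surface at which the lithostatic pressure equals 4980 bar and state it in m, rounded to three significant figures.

18500 m

Pressure at base of upper layers: 1980×9.8×379 = 7.354×10^6 Pa = 73.54 bar
Remaining pressure to be supplied by marble: 4.980×10^8 − 7.354×10^6 = 4.906×10^8 Pa
Additional depth in marble = 4.906×10^8 Pa / (2760 kg/m³ × 9.8 m/s²) = 18140 m
Total depth = 379 m + 18140 m = 18519 m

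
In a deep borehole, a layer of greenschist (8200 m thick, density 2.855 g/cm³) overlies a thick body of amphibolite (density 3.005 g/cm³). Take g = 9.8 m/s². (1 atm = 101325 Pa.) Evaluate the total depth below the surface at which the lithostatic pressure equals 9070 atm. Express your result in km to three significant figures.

Pressure at base of upper layers: 2855×9.8×8200 = 2.294×10^8 Pa = 2264 atm
Remaining pressure to be supplied by amphibolite: 9.190×10^8 − 2.294×10^8 = 6.896×10^8 Pa
Additional depth in amphibolite = 6.896×10^8 Pa / (3005 kg/m³ × 9.8 m/s²) = 23416 m
Total depth = 8200 m + 23416 m = 31616 m
= 31.616 km

31.6 km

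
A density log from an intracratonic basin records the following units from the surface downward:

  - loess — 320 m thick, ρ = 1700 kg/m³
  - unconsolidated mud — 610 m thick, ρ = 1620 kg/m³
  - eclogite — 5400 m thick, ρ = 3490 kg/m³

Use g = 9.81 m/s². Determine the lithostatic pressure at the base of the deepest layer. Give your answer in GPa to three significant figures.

0.200 GPa

loess: 1700 kg/m³ × 9.81 m/s² × 320 m = 5.337×10^6 Pa = 5.337×10^-3 GPa
unconsolidated mud: 1620 kg/m³ × 9.81 m/s² × 610 m = 9.694×10^6 Pa = 9.694×10^-3 GPa
eclogite: 3490 kg/m³ × 9.81 m/s² × 5400 m = 1.849×10^8 Pa = 0.1849 GPa
Total = 5.337×10^-3 + 9.694×10^-3 + 0.1849 = 0.19991 GPa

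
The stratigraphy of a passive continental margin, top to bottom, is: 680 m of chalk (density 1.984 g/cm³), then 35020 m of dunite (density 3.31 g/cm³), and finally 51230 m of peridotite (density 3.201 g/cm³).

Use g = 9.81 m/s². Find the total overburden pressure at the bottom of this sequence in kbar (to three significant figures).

27.6 kbar

chalk: 1984 kg/m³ × 9.81 m/s² × 680 m = 1.323×10^7 Pa = 0.1323 kbar
dunite: 3310 kg/m³ × 9.81 m/s² × 35020 m = 1.137×10^9 Pa = 11.37 kbar
peridotite: 3201 kg/m³ × 9.81 m/s² × 51230 m = 1.609×10^9 Pa = 16.09 kbar
Total = 0.1323 + 11.37 + 16.09 = 27.591 kbar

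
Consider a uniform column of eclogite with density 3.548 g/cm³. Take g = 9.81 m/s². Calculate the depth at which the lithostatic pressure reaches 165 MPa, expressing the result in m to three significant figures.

h = P/(ρg) = 165 MPa / (3548 kg/m³ × 9.81 m/s²) = 1.650×10^8 Pa / 34806 Pa/m = 4740.6 m

4740 m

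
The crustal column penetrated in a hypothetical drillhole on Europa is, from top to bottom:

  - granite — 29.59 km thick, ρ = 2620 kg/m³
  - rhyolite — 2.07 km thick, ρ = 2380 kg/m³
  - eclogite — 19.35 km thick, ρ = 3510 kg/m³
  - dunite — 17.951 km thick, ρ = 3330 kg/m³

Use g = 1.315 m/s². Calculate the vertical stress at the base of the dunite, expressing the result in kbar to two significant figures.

2.8 kbar

granite: 2620 kg/m³ × 1.315 m/s² × 29590 m = 1.019×10^8 Pa = 1.019 kbar
rhyolite: 2380 kg/m³ × 1.315 m/s² × 2070 m = 6.478×10^6 Pa = 0.06478 kbar
eclogite: 3510 kg/m³ × 1.315 m/s² × 19350 m = 8.931×10^7 Pa = 0.8931 kbar
dunite: 3330 kg/m³ × 1.315 m/s² × 17951 m = 7.861×10^7 Pa = 0.7861 kbar
Total = 1.019 + 0.06478 + 0.8931 + 0.7861 = 2.7634 kbar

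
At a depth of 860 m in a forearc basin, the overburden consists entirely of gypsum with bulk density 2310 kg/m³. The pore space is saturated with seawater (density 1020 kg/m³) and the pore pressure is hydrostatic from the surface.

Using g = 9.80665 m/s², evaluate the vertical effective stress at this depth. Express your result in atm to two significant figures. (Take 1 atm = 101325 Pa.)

110 atm

Overburden (lithostatic) stress σ_v:
gypsum: 2310 kg/m³ × 9.80665 m/s² × 860 m = 1.948×10^7 Pa = 19.48 MPa
Pore pressure P_p = 1020 kg/m³ × 9.80665 m/s² × 860 m = 8.602×10^6 Pa = 8.602 MPa
Effective stress σ' = σ_v − P_p = 19.48 − 8.602 = 10.879 MPa = 107.37 atm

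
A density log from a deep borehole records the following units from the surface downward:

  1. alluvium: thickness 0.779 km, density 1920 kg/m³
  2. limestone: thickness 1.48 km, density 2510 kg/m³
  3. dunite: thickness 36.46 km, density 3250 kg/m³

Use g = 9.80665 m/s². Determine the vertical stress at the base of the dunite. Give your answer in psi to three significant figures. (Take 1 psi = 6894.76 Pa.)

alluvium: 1920 kg/m³ × 9.80665 m/s² × 779 m = 1.467×10^7 Pa = 2127 psi
limestone: 2510 kg/m³ × 9.80665 m/s² × 1480 m = 3.643×10^7 Pa = 5284 psi
dunite: 3250 kg/m³ × 9.80665 m/s² × 36460 m = 1.162×10^9 Pa = 1.685×10^5 psi
Total = 2127 + 5284 + 1.685×10^5 = 1.7595×10^5 psi

176000 psi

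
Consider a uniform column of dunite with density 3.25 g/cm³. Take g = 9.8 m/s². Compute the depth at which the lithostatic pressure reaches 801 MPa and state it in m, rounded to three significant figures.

25100 m

h = P/(ρg) = 801 MPa / (3250 kg/m³ × 9.8 m/s²) = 8.010×10^8 Pa / 31850 Pa/m = 25149 m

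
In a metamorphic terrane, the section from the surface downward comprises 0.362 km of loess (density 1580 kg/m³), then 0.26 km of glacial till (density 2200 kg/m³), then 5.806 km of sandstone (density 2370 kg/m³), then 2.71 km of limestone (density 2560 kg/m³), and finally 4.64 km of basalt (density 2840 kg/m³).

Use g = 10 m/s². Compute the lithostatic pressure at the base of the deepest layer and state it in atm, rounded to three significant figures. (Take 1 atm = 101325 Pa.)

3460 atm

loess: 1580 kg/m³ × 10 m/s² × 362 m = 5.720×10^6 Pa = 56.45 atm
glacial till: 2200 kg/m³ × 10 m/s² × 260 m = 5.720×10^6 Pa = 56.45 atm
sandstone: 2370 kg/m³ × 10 m/s² × 5806 m = 1.376×10^8 Pa = 1358 atm
limestone: 2560 kg/m³ × 10 m/s² × 2710 m = 6.938×10^7 Pa = 684.7 atm
basalt: 2840 kg/m³ × 10 m/s² × 4640 m = 1.318×10^8 Pa = 1301 atm
Total = 56.45 + 56.45 + 1358 + 684.7 + 1301 = 3456.1 atm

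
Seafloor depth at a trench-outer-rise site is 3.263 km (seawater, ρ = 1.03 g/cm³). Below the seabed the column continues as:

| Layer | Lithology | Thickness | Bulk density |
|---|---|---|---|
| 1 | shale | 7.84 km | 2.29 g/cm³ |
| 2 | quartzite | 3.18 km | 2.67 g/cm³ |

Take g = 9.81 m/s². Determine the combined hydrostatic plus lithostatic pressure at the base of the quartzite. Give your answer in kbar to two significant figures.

seawater: 1030 kg/m³ × 9.81 m/s² × 3263 m = 3.297×10^7 Pa = 0.3297 kbar
shale: 2290 kg/m³ × 9.81 m/s² × 7840 m = 1.761×10^8 Pa = 1.761 kbar
quartzite: 2670 kg/m³ × 9.81 m/s² × 3180 m = 8.329×10^7 Pa = 0.8329 kbar
Total = 0.3297 + 1.761 + 0.8329 = 2.9239 kbar

2.9 kbar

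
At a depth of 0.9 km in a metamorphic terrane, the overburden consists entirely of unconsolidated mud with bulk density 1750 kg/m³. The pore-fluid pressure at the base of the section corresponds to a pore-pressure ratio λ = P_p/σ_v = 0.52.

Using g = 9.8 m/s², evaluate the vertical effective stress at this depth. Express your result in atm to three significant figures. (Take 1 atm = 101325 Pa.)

73.1 atm

Overburden (lithostatic) stress σ_v:
unconsolidated mud: 1750 kg/m³ × 9.8 m/s² × 900 m = 1.544×10^7 Pa = 15.44 MPa
Pore pressure P_p = λ·σ_v = 0.52 × 15.44 MPa = 8.026 MPa
Effective stress σ' = σ_v − P_p = 15.44 − 8.026 = 7.4088 MPa = 73.119 atm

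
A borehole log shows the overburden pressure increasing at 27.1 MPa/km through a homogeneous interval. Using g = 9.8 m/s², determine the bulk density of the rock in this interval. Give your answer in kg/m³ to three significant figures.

2770 kg/m³

ρ = (dP/dz)/g = 27.1 MPa/km / 9.8 m/s² = 27100 Pa/m / 9.8 m/s² = 2765.3 kg/m³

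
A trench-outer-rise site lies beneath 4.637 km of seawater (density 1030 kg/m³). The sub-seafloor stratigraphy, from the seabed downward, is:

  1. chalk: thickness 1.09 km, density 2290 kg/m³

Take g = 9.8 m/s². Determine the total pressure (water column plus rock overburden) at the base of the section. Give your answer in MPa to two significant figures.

71 MPa

seawater: 1030 kg/m³ × 9.8 m/s² × 4637 m = 4.681×10^7 Pa = 46.81 MPa
chalk: 2290 kg/m³ × 9.8 m/s² × 1090 m = 2.446×10^7 Pa = 24.46 MPa
Total = 46.81 + 24.46 = 71.268 MPa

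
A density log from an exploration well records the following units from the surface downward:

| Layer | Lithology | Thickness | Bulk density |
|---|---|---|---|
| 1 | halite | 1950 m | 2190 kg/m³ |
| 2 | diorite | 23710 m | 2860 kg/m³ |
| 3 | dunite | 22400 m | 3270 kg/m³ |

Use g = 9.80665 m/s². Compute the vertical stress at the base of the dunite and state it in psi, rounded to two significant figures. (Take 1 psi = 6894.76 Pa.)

halite: 2190 kg/m³ × 9.80665 m/s² × 1950 m = 4.188×10^7 Pa = 6074 psi
diorite: 2860 kg/m³ × 9.80665 m/s² × 23710 m = 6.650×10^8 Pa = 96449 psi
dunite: 3270 kg/m³ × 9.80665 m/s² × 22400 m = 7.183×10^8 Pa = 1.042×10^5 psi
Total = 6074 + 96449 + 1.042×10^5 = 2.0671×10^5 psi

210000 psi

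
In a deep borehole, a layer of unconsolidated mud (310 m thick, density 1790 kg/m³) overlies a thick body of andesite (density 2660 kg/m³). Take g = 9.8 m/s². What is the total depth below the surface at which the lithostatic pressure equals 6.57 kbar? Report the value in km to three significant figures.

Pressure at base of upper layers: 1790×9.8×310 = 5.438×10^6 Pa = 0.05438 kbar
Remaining pressure to be supplied by andesite: 6.570×10^8 − 5.438×10^6 = 6.516×10^8 Pa
Additional depth in andesite = 6.516×10^8 Pa / (2660 kg/m³ × 9.8 m/s²) = 24995 m
Total depth = 310 m + 24995 m = 25305 m
= 25.305 km

25.3 km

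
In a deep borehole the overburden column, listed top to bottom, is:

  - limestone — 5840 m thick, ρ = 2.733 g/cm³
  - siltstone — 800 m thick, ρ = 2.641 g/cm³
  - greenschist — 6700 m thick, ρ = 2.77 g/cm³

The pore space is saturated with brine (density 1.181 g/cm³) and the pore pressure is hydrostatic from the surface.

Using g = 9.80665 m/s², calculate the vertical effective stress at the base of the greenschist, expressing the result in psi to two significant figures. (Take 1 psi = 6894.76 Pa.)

30000 psi

Overburden (lithostatic) stress σ_v:
limestone: 2733 kg/m³ × 9.80665 m/s² × 5840 m = 1.565×10^8 Pa = 156.5 MPa
siltstone: 2641 kg/m³ × 9.80665 m/s² × 800 m = 2.072×10^7 Pa = 20.72 MPa
greenschist: 2770 kg/m³ × 9.80665 m/s² × 6700 m = 1.820×10^8 Pa = 182.0 MPa
Total = 156.5 + 20.72 + 182.0 = 359.24 MPa
Pore pressure P_p = 1181 kg/m³ × 9.80665 m/s² × 13340 m = 1.545×10^8 Pa = 154.5 MPa
Effective stress σ' = σ_v − P_p = 359.2 − 154.5 = 204.74 MPa = 29695 psi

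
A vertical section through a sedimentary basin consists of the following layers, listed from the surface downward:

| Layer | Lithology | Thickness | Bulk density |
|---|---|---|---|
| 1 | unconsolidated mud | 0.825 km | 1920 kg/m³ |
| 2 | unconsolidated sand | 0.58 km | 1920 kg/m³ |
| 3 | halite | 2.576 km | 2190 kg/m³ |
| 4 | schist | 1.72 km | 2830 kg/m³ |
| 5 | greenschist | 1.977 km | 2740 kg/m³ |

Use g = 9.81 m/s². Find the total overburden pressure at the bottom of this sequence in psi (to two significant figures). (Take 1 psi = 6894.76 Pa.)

unconsolidated mud: 1920 kg/m³ × 9.81 m/s² × 825 m = 1.554×10^7 Pa = 2254 psi
unconsolidated sand: 1920 kg/m³ × 9.81 m/s² × 580 m = 1.092×10^7 Pa = 1584 psi
halite: 2190 kg/m³ × 9.81 m/s² × 2576 m = 5.534×10^7 Pa = 8027 psi
schist: 2830 kg/m³ × 9.81 m/s² × 1720 m = 4.775×10^7 Pa = 6926 psi
greenschist: 2740 kg/m³ × 9.81 m/s² × 1977 m = 5.314×10^7 Pa = 7707 psi
Total = 2254 + 1584 + 8027 + 6926 + 7707 = 26498 psi

26000 psi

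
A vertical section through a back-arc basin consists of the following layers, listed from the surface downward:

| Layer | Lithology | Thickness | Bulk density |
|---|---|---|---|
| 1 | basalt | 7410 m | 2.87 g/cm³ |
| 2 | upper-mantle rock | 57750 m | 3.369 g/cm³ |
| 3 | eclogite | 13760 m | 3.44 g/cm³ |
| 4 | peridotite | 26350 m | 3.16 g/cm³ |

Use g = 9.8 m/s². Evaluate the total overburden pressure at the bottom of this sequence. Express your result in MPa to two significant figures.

3400 MPa

basalt: 2870 kg/m³ × 9.8 m/s² × 7410 m = 2.084×10^8 Pa = 208.4 MPa
upper-mantle rock: 3369 kg/m³ × 9.8 m/s² × 57750 m = 1.907×10^9 Pa = 1907 MPa
eclogite: 3440 kg/m³ × 9.8 m/s² × 13760 m = 4.639×10^8 Pa = 463.9 MPa
peridotite: 3160 kg/m³ × 9.8 m/s² × 26350 m = 8.160×10^8 Pa = 816.0 MPa
Total = 208.4 + 1907 + 463.9 + 816.0 = 3395.0 MPa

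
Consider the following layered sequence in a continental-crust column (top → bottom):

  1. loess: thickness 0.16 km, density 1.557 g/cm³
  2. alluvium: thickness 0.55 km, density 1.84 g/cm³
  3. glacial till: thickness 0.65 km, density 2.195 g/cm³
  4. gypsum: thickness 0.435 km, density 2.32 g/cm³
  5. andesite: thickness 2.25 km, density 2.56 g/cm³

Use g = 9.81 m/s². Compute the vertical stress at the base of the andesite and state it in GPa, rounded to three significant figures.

loess: 1557 kg/m³ × 9.81 m/s² × 160 m = 2.444×10^6 Pa = 2.444×10^-3 GPa
alluvium: 1840 kg/m³ × 9.81 m/s² × 550 m = 9.928×10^6 Pa = 9.928×10^-3 GPa
glacial till: 2195 kg/m³ × 9.81 m/s² × 650 m = 1.400×10^7 Pa = 0.01400 GPa
gypsum: 2320 kg/m³ × 9.81 m/s² × 435 m = 9.900×10^6 Pa = 9.900×10^-3 GPa
andesite: 2560 kg/m³ × 9.81 m/s² × 2250 m = 5.651×10^7 Pa = 0.05651 GPa
Total = 2.444×10^-3 + 9.928×10^-3 + 0.01400 + 9.900×10^-3 + 0.05651 = 0.092774 GPa

0.0928 GPa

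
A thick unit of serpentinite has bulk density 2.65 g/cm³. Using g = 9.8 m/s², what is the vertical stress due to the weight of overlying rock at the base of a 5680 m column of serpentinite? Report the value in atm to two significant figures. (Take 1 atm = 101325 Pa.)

serpentinite: 2650 kg/m³ × 9.8 m/s² × 5680 m = 1.475×10^8 Pa = 1456 atm

1500 atm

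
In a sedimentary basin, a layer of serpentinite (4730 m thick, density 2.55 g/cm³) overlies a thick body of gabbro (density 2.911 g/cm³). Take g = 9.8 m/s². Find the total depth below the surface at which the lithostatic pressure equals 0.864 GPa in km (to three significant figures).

30.9 km

Pressure at base of upper layers: 2550×9.8×4730 = 1.182×10^8 Pa = 0.1182 GPa
Remaining pressure to be supplied by gabbro: 8.640×10^8 − 1.182×10^8 = 7.458×10^8 Pa
Additional depth in gabbro = 7.458×10^8 Pa / (2911 kg/m³ × 9.8 m/s²) = 26143 m
Total depth = 4730 m + 26143 m = 30873 m
= 30.873 km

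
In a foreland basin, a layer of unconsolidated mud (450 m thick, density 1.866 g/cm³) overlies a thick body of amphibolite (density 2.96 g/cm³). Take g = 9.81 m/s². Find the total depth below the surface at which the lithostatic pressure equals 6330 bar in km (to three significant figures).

Pressure at base of upper layers: 1866×9.81×450 = 8.237×10^6 Pa = 82.37 bar
Remaining pressure to be supplied by amphibolite: 6.330×10^8 − 8.237×10^6 = 6.248×10^8 Pa
Additional depth in amphibolite = 6.248×10^8 Pa / (2960 kg/m³ × 9.81 m/s²) = 21516 m
Total depth = 450 m + 21516 m = 21966 m
= 21.966 km

22.0 km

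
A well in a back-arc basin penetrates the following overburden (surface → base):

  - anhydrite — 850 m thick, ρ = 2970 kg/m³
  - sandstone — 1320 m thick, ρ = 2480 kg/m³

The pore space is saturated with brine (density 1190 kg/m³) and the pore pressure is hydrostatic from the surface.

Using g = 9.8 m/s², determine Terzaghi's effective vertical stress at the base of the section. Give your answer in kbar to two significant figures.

Overburden (lithostatic) stress σ_v:
anhydrite: 2970 kg/m³ × 9.8 m/s² × 850 m = 2.474×10^7 Pa = 24.74 MPa
sandstone: 2480 kg/m³ × 9.8 m/s² × 1320 m = 3.208×10^7 Pa = 32.08 MPa
Total = 24.74 + 32.08 = 56.821 MPa
Pore pressure P_p = 1190 kg/m³ × 9.8 m/s² × 2170 m = 2.531×10^7 Pa = 25.31 MPa
Effective stress σ' = σ_v − P_p = 56.82 − 25.31 = 31.515 MPa = 0.31515 kbar

0.32 kbar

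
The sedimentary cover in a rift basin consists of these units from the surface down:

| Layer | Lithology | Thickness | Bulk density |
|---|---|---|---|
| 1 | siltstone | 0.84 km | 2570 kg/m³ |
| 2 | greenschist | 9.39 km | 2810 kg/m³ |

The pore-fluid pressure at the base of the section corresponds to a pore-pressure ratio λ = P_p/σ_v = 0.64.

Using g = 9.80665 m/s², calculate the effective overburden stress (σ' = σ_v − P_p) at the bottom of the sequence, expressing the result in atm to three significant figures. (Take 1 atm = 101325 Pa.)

Overburden (lithostatic) stress σ_v:
siltstone: 2570 kg/m³ × 9.80665 m/s² × 840 m = 2.117×10^7 Pa = 21.17 MPa
greenschist: 2810 kg/m³ × 9.80665 m/s² × 9390 m = 2.588×10^8 Pa = 258.8 MPa
Total = 21.17 + 258.8 = 279.93 MPa
Pore pressure P_p = λ·σ_v = 0.64 × 279.9 MPa = 179.2 MPa
Effective stress σ' = σ_v − P_p = 279.9 − 179.2 = 100.77 MPa = 994.56 atm

995 atm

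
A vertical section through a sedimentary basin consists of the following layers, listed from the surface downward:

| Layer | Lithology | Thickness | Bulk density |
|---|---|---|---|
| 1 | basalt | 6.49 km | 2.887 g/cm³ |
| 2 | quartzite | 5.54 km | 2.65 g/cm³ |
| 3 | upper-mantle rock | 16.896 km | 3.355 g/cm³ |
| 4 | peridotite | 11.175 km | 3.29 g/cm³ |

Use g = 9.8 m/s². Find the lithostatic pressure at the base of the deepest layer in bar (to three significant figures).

12400 bar

basalt: 2887 kg/m³ × 9.8 m/s² × 6490 m = 1.836×10^8 Pa = 1836 bar
quartzite: 2650 kg/m³ × 9.8 m/s² × 5540 m = 1.439×10^8 Pa = 1439 bar
upper-mantle rock: 3355 kg/m³ × 9.8 m/s² × 16896 m = 5.555×10^8 Pa = 5555 bar
peridotite: 3290 kg/m³ × 9.8 m/s² × 11175 m = 3.603×10^8 Pa = 3603 bar
Total = 1836 + 1439 + 5555 + 3603 = 12433 bar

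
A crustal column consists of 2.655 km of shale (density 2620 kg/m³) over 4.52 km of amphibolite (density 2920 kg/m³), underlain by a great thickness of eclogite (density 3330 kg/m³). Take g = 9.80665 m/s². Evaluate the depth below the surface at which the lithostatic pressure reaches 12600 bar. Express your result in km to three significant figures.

Pressure at base of upper layers: 2620×9.80665×2655 + 2920×9.80665×4520 = 1.976×10^8 Pa = 1976 bar
Remaining pressure to be supplied by eclogite: 1.260×10^9 − 1.976×10^8 = 1.062×10^9 Pa
Additional depth in eclogite = 1.062×10^9 Pa / (3330 kg/m³ × 9.80665 m/s²) = 32531 m
Total depth = 7175 m + 32531 m = 39706 m
= 39.706 km

39.7 km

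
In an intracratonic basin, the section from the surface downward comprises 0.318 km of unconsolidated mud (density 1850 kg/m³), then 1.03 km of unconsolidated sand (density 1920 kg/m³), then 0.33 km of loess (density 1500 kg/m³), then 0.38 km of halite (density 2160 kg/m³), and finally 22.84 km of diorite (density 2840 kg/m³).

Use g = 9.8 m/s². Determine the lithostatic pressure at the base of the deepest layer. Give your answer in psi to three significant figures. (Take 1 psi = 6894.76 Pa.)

97700 psi

unconsolidated mud: 1850 kg/m³ × 9.8 m/s² × 318 m = 5.765×10^6 Pa = 836.2 psi
unconsolidated sand: 1920 kg/m³ × 9.8 m/s² × 1030 m = 1.938×10^7 Pa = 2811 psi
loess: 1500 kg/m³ × 9.8 m/s² × 330 m = 4.851×10^6 Pa = 703.6 psi
halite: 2160 kg/m³ × 9.8 m/s² × 380 m = 8.044×10^6 Pa = 1167 psi
diorite: 2840 kg/m³ × 9.8 m/s² × 22840 m = 6.357×10^8 Pa = 92198 psi
Total = 836.2 + 2811 + 703.6 + 1167 + 92198 = 97715 psi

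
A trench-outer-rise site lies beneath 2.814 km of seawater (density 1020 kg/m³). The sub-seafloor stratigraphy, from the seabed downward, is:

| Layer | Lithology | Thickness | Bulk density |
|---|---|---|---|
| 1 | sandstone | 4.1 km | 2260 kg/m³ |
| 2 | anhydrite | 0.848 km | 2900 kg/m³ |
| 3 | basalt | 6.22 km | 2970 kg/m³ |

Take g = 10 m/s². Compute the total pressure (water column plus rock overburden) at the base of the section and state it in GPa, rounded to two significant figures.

seawater: 1020 kg/m³ × 10 m/s² × 2814 m = 2.870×10^7 Pa = 0.02870 GPa
sandstone: 2260 kg/m³ × 10 m/s² × 4100 m = 9.266×10^7 Pa = 0.09266 GPa
anhydrite: 2900 kg/m³ × 10 m/s² × 848 m = 2.459×10^7 Pa = 0.02459 GPa
basalt: 2970 kg/m³ × 10 m/s² × 6220 m = 1.847×10^8 Pa = 0.1847 GPa
Total = 0.02870 + 0.09266 + 0.02459 + 0.1847 = 0.33069 GPa

0.33 GPa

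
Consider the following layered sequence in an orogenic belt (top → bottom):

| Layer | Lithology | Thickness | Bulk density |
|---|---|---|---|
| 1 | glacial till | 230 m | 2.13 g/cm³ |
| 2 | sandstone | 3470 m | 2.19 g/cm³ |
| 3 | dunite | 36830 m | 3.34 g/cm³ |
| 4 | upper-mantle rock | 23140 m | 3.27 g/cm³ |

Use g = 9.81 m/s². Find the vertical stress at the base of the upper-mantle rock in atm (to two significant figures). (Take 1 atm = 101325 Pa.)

20000 atm

glacial till: 2130 kg/m³ × 9.81 m/s² × 230 m = 4.806×10^6 Pa = 47.43 atm
sandstone: 2190 kg/m³ × 9.81 m/s² × 3470 m = 7.455×10^7 Pa = 735.7 atm
dunite: 3340 kg/m³ × 9.81 m/s² × 36830 m = 1.207×10^9 Pa = 11910 atm
upper-mantle rock: 3270 kg/m³ × 9.81 m/s² × 23140 m = 7.423×10^8 Pa = 7326 atm
Total = 47.43 + 735.7 + 11910 + 7326 = 20019 atm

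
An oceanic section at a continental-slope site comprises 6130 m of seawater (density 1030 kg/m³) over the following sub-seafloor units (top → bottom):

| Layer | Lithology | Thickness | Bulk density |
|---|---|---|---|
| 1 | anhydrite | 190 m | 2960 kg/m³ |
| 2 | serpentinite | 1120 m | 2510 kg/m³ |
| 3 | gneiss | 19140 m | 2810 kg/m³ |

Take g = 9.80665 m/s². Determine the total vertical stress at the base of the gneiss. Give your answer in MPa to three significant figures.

seawater: 1030 kg/m³ × 9.80665 m/s² × 6130 m = 6.192×10^7 Pa = 61.92 MPa
anhydrite: 2960 kg/m³ × 9.80665 m/s² × 190 m = 5.515×10^6 Pa = 5.515 MPa
serpentinite: 2510 kg/m³ × 9.80665 m/s² × 1120 m = 2.757×10^7 Pa = 27.57 MPa
gneiss: 2810 kg/m³ × 9.80665 m/s² × 19140 m = 5.274×10^8 Pa = 527.4 MPa
Total = 61.92 + 5.515 + 27.57 + 527.4 = 622.44 MPa

622 MPa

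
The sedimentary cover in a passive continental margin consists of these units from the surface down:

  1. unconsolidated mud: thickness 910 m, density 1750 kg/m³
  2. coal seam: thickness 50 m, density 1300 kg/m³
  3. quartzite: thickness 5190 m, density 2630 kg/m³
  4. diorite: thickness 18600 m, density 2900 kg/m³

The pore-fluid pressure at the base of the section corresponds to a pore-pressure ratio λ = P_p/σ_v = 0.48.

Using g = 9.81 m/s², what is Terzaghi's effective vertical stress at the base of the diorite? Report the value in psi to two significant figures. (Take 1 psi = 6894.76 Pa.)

Overburden (lithostatic) stress σ_v:
unconsolidated mud: 1750 kg/m³ × 9.81 m/s² × 910 m = 1.562×10^7 Pa = 15.62 MPa
coal seam: 1300 kg/m³ × 9.81 m/s² × 50 m = 6.377×10^5 Pa = 0.6377 MPa
quartzite: 2630 kg/m³ × 9.81 m/s² × 5190 m = 1.339×10^8 Pa = 133.9 MPa
diorite: 2900 kg/m³ × 9.81 m/s² × 18600 m = 5.292×10^8 Pa = 529.2 MPa
Total = 15.62 + 0.6377 + 133.9 + 529.2 = 679.32 MPa
Pore pressure P_p = λ·σ_v = 0.48 × 679.3 MPa = 326.1 MPa
Effective stress σ' = σ_v − P_p = 679.3 − 326.1 = 353.24 MPa = 51234 psi

51000 psi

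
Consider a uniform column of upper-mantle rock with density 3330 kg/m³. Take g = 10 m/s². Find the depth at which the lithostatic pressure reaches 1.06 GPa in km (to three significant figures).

h = P/(ρg) = 1.06 GPa / (3330 kg/m³ × 10 m/s²) = 1.060×10^9 Pa / 33300 Pa/m = 31832 m
= 31.832 km

31.8 km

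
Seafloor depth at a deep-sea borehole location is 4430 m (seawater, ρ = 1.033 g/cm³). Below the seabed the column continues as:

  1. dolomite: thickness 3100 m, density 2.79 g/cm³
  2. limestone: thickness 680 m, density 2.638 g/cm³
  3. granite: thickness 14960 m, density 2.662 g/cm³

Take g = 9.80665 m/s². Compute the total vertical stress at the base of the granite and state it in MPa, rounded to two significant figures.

seawater: 1033 kg/m³ × 9.80665 m/s² × 4430 m = 4.488×10^7 Pa = 44.88 MPa
dolomite: 2790 kg/m³ × 9.80665 m/s² × 3100 m = 8.482×10^7 Pa = 84.82 MPa
limestone: 2638 kg/m³ × 9.80665 m/s² × 680 m = 1.759×10^7 Pa = 17.59 MPa
granite: 2662 kg/m³ × 9.80665 m/s² × 14960 m = 3.905×10^8 Pa = 390.5 MPa
Total = 44.88 + 84.82 + 17.59 + 390.5 = 537.82 MPa

540 MPa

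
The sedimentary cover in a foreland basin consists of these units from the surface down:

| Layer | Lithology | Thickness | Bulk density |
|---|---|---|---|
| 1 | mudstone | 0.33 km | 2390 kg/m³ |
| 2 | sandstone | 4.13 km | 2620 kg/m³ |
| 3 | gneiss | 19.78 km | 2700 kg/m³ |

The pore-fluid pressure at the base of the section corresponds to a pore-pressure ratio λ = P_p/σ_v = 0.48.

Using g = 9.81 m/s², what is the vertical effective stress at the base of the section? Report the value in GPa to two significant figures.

0.33 GPa

Overburden (lithostatic) stress σ_v:
mudstone: 2390 kg/m³ × 9.81 m/s² × 330 m = 7.737×10^6 Pa = 7.737 MPa
sandstone: 2620 kg/m³ × 9.81 m/s² × 4130 m = 1.062×10^8 Pa = 106.2 MPa
gneiss: 2700 kg/m³ × 9.81 m/s² × 19780 m = 5.239×10^8 Pa = 523.9 MPa
Total = 7.737 + 106.2 + 523.9 = 637.80 MPa
Pore pressure P_p = λ·σ_v = 0.48 × 637.8 MPa = 306.1 MPa
Effective stress σ' = σ_v − P_p = 637.8 − 306.1 = 331.66 MPa = 0.33166 GPa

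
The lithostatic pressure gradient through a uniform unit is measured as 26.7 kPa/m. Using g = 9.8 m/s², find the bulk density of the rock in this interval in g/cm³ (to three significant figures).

ρ = (dP/dz)/g = 26.7 kPa/m / 9.8 m/s² = 26700 Pa/m / 9.8 m/s² = 2724.5 kg/m³
= 2.724 g/cm³

2.72 g/cm³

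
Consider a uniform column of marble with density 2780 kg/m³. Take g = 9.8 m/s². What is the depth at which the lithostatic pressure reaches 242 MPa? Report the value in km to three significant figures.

8.88 km

h = P/(ρg) = 242 MPa / (2780 kg/m³ × 9.8 m/s²) = 2.420×10^8 Pa / 27244 Pa/m = 8882.7 m
= 8.8827 km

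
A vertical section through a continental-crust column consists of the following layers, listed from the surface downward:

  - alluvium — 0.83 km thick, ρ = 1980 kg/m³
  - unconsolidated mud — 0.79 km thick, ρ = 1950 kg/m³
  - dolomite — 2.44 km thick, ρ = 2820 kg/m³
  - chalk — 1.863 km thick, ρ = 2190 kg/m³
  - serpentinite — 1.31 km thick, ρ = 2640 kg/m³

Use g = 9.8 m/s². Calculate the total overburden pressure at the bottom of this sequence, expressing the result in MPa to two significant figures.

170 MPa

alluvium: 1980 kg/m³ × 9.8 m/s² × 830 m = 1.611×10^7 Pa = 16.11 MPa
unconsolidated mud: 1950 kg/m³ × 9.8 m/s² × 790 m = 1.510×10^7 Pa = 15.10 MPa
dolomite: 2820 kg/m³ × 9.8 m/s² × 2440 m = 6.743×10^7 Pa = 67.43 MPa
chalk: 2190 kg/m³ × 9.8 m/s² × 1863 m = 3.998×10^7 Pa = 39.98 MPa
serpentinite: 2640 kg/m³ × 9.8 m/s² × 1310 m = 3.389×10^7 Pa = 33.89 MPa
Total = 16.11 + 15.10 + 67.43 + 39.98 + 33.89 = 172.51 MPa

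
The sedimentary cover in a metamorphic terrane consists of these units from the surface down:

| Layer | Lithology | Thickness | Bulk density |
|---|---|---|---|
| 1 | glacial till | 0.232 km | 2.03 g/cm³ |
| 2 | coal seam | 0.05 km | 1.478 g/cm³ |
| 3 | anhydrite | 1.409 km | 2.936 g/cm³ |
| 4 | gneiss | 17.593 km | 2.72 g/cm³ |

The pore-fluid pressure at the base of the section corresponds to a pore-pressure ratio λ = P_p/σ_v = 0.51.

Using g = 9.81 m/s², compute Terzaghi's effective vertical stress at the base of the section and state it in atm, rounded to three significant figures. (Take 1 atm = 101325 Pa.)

2490 atm

Overburden (lithostatic) stress σ_v:
glacial till: 2030 kg/m³ × 9.81 m/s² × 232 m = 4.620×10^6 Pa = 4.620 MPa
coal seam: 1478 kg/m³ × 9.81 m/s² × 50 m = 7.250×10^5 Pa = 0.7250 MPa
anhydrite: 2936 kg/m³ × 9.81 m/s² × 1409 m = 4.058×10^7 Pa = 40.58 MPa
gneiss: 2720 kg/m³ × 9.81 m/s² × 17593 m = 4.694×10^8 Pa = 469.4 MPa
Total = 4.620 + 0.7250 + 40.58 + 469.4 = 515.36 MPa
Pore pressure P_p = λ·σ_v = 0.51 × 515.4 MPa = 262.8 MPa
Effective stress σ' = σ_v − P_p = 515.4 − 262.8 = 252.53 MPa = 2492.3 atm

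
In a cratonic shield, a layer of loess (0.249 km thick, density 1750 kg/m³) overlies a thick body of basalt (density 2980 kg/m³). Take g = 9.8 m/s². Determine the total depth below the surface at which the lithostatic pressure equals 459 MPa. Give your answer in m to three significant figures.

Pressure at base of upper layers: 1750×9.8×249 = 4.270×10^6 Pa = 4.270 MPa
Remaining pressure to be supplied by basalt: 4.590×10^8 − 4.270×10^6 = 4.547×10^8 Pa
Additional depth in basalt = 4.547×10^8 Pa / (2980 kg/m³ × 9.8 m/s²) = 15571 m
Total depth = 249 m + 15571 m = 15820 m

15800 m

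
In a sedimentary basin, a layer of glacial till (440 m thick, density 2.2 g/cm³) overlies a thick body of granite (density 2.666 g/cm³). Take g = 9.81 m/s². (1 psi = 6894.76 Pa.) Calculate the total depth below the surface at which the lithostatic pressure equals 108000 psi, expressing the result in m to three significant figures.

Pressure at base of upper layers: 2200×9.81×440 = 9.496×10^6 Pa = 1377 psi
Remaining pressure to be supplied by granite: 7.446×10^8 − 9.496×10^6 = 7.351×10^8 Pa
Additional depth in granite = 7.351×10^8 Pa / (2666 kg/m³ × 9.81 m/s²) = 28109 m
Total depth = 440 m + 28109 m = 28549 m

28500 m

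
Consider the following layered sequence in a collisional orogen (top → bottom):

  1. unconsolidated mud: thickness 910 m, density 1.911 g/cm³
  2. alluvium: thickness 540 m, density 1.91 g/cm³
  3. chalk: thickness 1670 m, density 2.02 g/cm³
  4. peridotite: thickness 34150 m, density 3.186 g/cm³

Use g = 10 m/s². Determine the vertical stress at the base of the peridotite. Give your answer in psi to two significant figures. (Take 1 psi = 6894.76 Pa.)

unconsolidated mud: 1911 kg/m³ × 10 m/s² × 910 m = 1.739×10^7 Pa = 2522 psi
alluvium: 1910 kg/m³ × 10 m/s² × 540 m = 1.031×10^7 Pa = 1496 psi
chalk: 2020 kg/m³ × 10 m/s² × 1670 m = 3.373×10^7 Pa = 4893 psi
peridotite: 3186 kg/m³ × 10 m/s² × 34150 m = 1.088×10^9 Pa = 1.578×10^5 psi
Total = 2522 + 1496 + 4893 + 1.578×10^5 = 1.6671×10^5 psi

170000 psi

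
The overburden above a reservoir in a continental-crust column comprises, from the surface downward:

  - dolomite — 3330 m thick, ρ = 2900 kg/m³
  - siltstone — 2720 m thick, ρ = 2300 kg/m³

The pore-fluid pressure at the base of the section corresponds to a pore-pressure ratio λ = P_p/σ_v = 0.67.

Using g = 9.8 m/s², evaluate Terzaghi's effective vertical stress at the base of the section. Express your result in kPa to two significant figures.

51000 kPa

Overburden (lithostatic) stress σ_v:
dolomite: 2900 kg/m³ × 9.8 m/s² × 3330 m = 9.464×10^7 Pa = 94.64 MPa
siltstone: 2300 kg/m³ × 9.8 m/s² × 2720 m = 6.131×10^7 Pa = 61.31 MPa
Total = 94.64 + 61.31 = 155.95 MPa
Pore pressure P_p = λ·σ_v = 0.67 × 155.9 MPa = 104.5 MPa
Effective stress σ' = σ_v − P_p = 155.9 − 104.5 = 51.463 MPa = 51463 kPa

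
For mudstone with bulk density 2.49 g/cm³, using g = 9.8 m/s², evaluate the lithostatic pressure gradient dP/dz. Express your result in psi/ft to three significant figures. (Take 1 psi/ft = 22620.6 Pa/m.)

dP/dz = ρg = 2490 kg/m³ × 9.8 m/s² = 24402 Pa/m
= 24402 Pa/m × (1 psi/ft / 22621 Pa/m) = 1.0788 psi/ft

1.08 psi/ft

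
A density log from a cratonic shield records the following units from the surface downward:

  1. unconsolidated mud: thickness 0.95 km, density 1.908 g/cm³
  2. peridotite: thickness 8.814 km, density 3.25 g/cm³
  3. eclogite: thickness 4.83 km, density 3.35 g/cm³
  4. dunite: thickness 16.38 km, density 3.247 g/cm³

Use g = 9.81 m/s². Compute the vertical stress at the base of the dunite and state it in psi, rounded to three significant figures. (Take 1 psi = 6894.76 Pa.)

unconsolidated mud: 1908 kg/m³ × 9.81 m/s² × 950 m = 1.778×10^7 Pa = 2579 psi
peridotite: 3250 kg/m³ × 9.81 m/s² × 8814 m = 2.810×10^8 Pa = 40757 psi
eclogite: 3350 kg/m³ × 9.81 m/s² × 4830 m = 1.587×10^8 Pa = 23022 psi
dunite: 3247 kg/m³ × 9.81 m/s² × 16380 m = 5.218×10^8 Pa = 75674 psi
Total = 2579 + 40757 + 23022 + 75674 = 1.4203×10^5 psi

142000 psi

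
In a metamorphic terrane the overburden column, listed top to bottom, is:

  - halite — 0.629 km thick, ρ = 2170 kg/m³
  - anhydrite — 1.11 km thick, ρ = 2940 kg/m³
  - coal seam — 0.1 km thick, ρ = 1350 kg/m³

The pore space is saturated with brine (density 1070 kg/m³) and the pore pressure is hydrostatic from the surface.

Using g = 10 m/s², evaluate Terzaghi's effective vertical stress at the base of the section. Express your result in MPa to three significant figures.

28.0 MPa

Overburden (lithostatic) stress σ_v:
halite: 2170 kg/m³ × 10 m/s² × 629 m = 1.365×10^7 Pa = 13.65 MPa
anhydrite: 2940 kg/m³ × 10 m/s² × 1110 m = 3.263×10^7 Pa = 32.63 MPa
coal seam: 1350 kg/m³ × 10 m/s² × 100 m = 1.350×10^6 Pa = 1.350 MPa
Total = 13.65 + 32.63 + 1.350 = 47.633 MPa
Pore pressure P_p = 1070 kg/m³ × 10 m/s² × 1839 m = 1.968×10^7 Pa = 19.68 MPa
Effective stress σ' = σ_v − P_p = 47.63 − 19.68 = 27.956 MPa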